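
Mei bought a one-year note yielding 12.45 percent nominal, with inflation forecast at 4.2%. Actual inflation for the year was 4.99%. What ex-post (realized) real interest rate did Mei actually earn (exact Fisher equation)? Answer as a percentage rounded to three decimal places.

Ex-post: (1 + 0.1245)/(1 + 0.0499) − 1 = 7.1054%
So the realized real rate is 7.105%.

7.105%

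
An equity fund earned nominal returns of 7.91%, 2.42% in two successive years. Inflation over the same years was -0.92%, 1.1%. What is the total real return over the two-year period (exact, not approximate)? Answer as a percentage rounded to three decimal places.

Compound the nominal returns: 1.0791 × 1.0242 = 1.105214.
Compound inflation: 0.9908 × 1.0110 = 1.001699.
Deflate: 1.105214 / 1.001699 = 1.103340.
Total real return = 1.103340 − 1 → 10.334%.

10.334%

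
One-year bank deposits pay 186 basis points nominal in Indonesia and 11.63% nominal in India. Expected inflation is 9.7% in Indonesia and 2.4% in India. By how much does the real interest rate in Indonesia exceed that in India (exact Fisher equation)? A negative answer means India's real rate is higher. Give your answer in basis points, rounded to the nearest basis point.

-1616 basis points

Indonesia: (1 + 0.0186)/(1 + 0.0970) − 1 = -7.1468%
India: (1 + 0.1163)/(1 + 0.0240) − 1 = 9.0137%
Differential = -7.1468% − 9.0137% = -16.1604% → -1616 basis points.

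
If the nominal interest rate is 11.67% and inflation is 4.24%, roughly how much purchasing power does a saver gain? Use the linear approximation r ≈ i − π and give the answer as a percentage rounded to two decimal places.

7.43%

r ≈ i − π = 11.67% − 4.24% = 7.43%.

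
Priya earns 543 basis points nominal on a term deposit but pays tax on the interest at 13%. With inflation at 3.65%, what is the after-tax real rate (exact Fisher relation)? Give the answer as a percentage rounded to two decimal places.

1.04%

After-tax nominal return = 5.43% × (1 − 0.13) = 4.7241%.
1 + r = 1.047241 / 1.03650 = 1.010363
After-tax real rate = 1.010363 − 1 → 1.04%.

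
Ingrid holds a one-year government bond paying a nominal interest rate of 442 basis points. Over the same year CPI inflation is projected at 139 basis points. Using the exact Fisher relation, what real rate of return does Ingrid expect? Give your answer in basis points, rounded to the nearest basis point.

299 basis points

1 + r = 1.04420 / 1.01390 = 1.029885
r = 1.029885 − 1 = 2.9885%, i.e. 299 basis points.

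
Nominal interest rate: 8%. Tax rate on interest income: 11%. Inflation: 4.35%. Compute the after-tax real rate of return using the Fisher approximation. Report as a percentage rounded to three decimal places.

After-tax nominal return = 8% × (1 − 0.11) = 7.1200%.
r ≈ 7.1200% − 4.35% → 2.770%.

2.770%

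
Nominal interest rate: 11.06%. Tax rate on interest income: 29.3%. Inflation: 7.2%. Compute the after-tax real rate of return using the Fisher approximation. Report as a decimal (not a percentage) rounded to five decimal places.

After-tax nominal return = 11.06% × (1 − 0.293) = 7.81942%.
r ≈ 7.81942% − 7.2% → 0.00619.

0.00619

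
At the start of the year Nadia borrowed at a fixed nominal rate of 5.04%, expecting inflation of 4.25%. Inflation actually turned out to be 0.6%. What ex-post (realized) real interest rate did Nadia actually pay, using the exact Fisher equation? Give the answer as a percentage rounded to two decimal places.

Ex-post: (1 + 0.0504)/(1 + 0.0060) − 1 = 4.4135%
So the realized real rate is 4.41%.

4.41%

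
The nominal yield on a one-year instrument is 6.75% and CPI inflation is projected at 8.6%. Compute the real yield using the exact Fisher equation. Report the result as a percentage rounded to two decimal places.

By the Fisher identity, 1 + r = (1 + i)/(1 + π).
1 + r = 1.06750 / 1.08600 = 0.982965
r = 0.982965 − 1 = -1.7035%, i.e. -1.70%.

-1.70%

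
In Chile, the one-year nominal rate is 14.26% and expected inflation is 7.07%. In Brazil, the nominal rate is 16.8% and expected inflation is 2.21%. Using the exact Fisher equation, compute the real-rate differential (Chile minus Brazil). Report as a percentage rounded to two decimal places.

-7.56%

Chile: (1 + 0.1426)/(1 + 0.0707) − 1 = 6.7152%
Brazil: (1 + 0.1680)/(1 + 0.0221) − 1 = 14.2745%
Differential = 6.7152% − 14.2745% = -7.5593% → -7.56%.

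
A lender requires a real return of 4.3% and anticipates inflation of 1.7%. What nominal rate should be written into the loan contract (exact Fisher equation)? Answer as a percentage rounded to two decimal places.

6.07%

(1 + i) = (1 + r)(1 + π) = 1.04300 × 1.01700 = 1.060731
i = 1.060731 − 1, so the required nominal rate is 6.07%.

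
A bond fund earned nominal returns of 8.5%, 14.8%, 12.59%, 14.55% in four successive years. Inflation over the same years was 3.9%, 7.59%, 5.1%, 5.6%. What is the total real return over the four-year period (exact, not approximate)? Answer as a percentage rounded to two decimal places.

Nominal growth factor = 1.0850 × 1.1480 × 1.1259 × 1.1455 = 1.606448
Price-level growth factor = 1.0390 × 1.0759 × 1.0510 × 1.0560 = 1.240664
Real growth factor = 1.606448 / 1.240664 = 1.294829
Total real return = 1.294829 − 1 → 29.48%.

29.48%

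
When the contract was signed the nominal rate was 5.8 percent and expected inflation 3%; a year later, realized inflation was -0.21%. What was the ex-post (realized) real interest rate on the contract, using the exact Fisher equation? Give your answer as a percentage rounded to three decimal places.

Ex-post: (1 + 0.0580)/(1 − 0.0021) − 1 = 6.0226%
So the realized real rate is 6.023%.

6.023%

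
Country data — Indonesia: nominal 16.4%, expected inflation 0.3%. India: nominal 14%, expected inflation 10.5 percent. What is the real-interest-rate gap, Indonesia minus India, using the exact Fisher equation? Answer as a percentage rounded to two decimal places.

Indonesia: (1 + 0.1640)/(1 + 0.0030) − 1 = 16.0518%
India: (1 + 0.1400)/(1 + 0.1050) − 1 = 3.1674%
Differential = 16.0518% − 3.1674% = 12.8844% → 12.88%.

12.88%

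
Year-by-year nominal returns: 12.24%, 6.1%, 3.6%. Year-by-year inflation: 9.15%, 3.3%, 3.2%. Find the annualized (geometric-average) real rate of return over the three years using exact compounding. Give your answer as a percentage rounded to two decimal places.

Nominal growth factor = 1.1224 × 1.0610 × 1.0360 = 1.23373759
Price-level growth factor = 1.0915 × 1.0330 × 1.0320 = 1.16360012
Real growth factor = 1.23373759 / 1.16360012 = 1.06027626
Annualized real rate = 1.06027626^(1/3) − 1 = 1.9701% → 1.97%.

1.97%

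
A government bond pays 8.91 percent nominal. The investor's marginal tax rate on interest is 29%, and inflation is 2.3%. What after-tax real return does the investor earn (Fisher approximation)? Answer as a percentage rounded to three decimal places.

4.026%

After-tax nominal return = 8.91% × (1 − 0.29) = 6.3261%.
r ≈ 6.3261% − 2.3% → 4.026%.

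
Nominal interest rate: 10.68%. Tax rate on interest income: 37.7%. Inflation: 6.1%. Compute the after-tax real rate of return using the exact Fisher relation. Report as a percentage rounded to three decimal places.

0.522%

After-tax nominal return = 10.68% × (1 − 0.377) = 6.65364%.
1 + r = 1.0665364 / 1.06100 = 1.005218
After-tax real rate = 1.005218 − 1 → 0.522%.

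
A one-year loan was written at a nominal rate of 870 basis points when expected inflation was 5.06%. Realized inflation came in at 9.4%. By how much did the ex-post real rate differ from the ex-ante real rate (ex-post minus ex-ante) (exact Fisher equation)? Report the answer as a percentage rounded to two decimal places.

-4.10%

Ex-ante: (1 + 0.0870)/(1 + 0.0506) − 1 = 3.4647%
Ex-post: (1 + 0.0870)/(1 + 0.0940) − 1 = -0.6399%
Difference (ex-post − ex-ante) = -4.1045% → -4.10%.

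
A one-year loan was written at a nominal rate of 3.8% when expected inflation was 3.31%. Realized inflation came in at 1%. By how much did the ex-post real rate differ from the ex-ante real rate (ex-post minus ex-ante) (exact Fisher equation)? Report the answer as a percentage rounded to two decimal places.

2.30%

Ex-ante: (1 + 0.0380)/(1 + 0.0331) − 1 = 0.4743%
Ex-post: (1 + 0.0380)/(1 + 0.0100) − 1 = 2.7723%
Difference (ex-post − ex-ante) = 2.2980% → 2.30%.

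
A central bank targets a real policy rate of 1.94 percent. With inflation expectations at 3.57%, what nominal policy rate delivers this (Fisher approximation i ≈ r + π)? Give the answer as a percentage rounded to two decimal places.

i ≈ r + π = 1.94% + 3.57% = 5.51%.

5.51%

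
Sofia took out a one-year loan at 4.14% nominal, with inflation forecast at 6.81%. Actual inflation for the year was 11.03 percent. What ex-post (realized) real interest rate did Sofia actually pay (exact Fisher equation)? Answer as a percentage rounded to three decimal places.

-6.206%

Ex-post: (1 + 0.0414)/(1 + 0.1103) − 1 = -6.20553%
So the realized real rate is -6.206%.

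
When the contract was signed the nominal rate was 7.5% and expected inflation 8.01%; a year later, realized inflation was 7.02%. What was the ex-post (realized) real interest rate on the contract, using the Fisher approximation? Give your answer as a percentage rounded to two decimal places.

Ex-post: 7.5% − 7.02% = 0.480%
So the realized real rate is 0.48%.

0.48%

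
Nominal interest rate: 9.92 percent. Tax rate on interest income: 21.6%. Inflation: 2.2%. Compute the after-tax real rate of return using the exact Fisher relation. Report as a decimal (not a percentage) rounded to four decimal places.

After-tax nominal return = 9.92% × (1 − 0.216) = 7.77728%.
1 + r = 1.0777728 / 1.02200 = 1.054572
After-tax real rate = 1.054572 − 1 → 0.0546.

0.0546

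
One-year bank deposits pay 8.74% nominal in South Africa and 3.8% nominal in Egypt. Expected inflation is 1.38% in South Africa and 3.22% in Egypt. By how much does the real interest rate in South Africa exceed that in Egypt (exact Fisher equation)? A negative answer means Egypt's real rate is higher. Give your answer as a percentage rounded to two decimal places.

South Africa: (1 + 0.0874)/(1 + 0.0138) − 1 = 7.2598%
Egypt: (1 + 0.0380)/(1 + 0.0322) − 1 = 0.5619%
Differential = 7.2598% − 0.5619% = 6.6979% → 6.70%.

6.70%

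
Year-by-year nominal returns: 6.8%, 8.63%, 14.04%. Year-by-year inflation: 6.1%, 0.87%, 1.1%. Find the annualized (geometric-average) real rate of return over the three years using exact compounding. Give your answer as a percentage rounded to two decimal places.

6.93%

Compound the nominal returns: 1.0680 × 1.0863 × 1.1404 = 1.32305604.
Compound inflation: 1.0610 × 1.0087 × 1.0110 = 1.08200324.
Deflate: 1.32305604 / 1.08200324 = 1.22278381.
Annualized real rate = 1.22278381^(1/3) − 1 = 6.9342% → 6.93%.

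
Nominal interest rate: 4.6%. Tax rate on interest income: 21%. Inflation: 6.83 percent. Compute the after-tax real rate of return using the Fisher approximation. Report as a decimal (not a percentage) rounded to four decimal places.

After-tax nominal return = 4.6% × (1 − 0.21) = 3.6340%.
r ≈ 3.6340% − 6.83% → -0.0320.

-0.0320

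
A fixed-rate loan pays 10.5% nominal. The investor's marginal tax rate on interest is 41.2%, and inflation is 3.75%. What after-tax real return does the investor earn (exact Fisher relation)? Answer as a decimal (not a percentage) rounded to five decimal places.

After-tax nominal return = 10.5% × (1 − 0.412) = 6.1740%.
1 + r = 1.06174 / 1.03750 = 1.023364
After-tax real rate = 1.023364 − 1 → 0.02336.

0.02336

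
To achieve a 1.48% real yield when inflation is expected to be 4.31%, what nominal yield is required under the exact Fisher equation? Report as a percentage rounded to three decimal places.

5.854%

(1 + i) = (1 + r)(1 + π) = 1.01480 × 1.04310 = 1.05853788
i = 1.05853788 − 1, so the required nominal rate is 5.854%.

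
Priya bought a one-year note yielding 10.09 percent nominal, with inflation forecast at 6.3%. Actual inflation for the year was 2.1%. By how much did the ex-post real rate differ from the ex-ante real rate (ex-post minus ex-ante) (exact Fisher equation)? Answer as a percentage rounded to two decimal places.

Ex-ante: (1 + 0.1009)/(1 + 0.0630) − 1 = 3.5654%
Ex-post: (1 + 0.1009)/(1 + 0.0210) − 1 = 7.8257%
Difference (ex-post − ex-ante) = 4.2603% → 4.26%.

4.26%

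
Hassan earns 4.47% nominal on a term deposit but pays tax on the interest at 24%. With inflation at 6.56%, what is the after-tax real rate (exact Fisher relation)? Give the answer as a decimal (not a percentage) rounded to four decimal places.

After-tax nominal return = 4.47% × (1 − 0.24) = 3.3972%.
1 + r = 1.033972 / 1.06560 = 0.970319
After-tax real rate = 0.970319 − 1 → -0.0297.

-0.0297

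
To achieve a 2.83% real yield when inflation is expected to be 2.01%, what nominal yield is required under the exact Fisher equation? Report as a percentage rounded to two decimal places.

(1 + i) = (1 + r)(1 + π) = 1.02830 × 1.02010 = 1.04896883
i = 1.04896883 − 1, so the required nominal rate is 4.90%.

4.90%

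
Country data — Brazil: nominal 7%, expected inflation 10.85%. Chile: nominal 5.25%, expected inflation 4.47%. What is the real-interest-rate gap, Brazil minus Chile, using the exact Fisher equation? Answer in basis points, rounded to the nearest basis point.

-422 basis points

Brazil: (1 + 0.0700)/(1 + 0.1085) − 1 = -3.4732%
Chile: (1 + 0.0525)/(1 + 0.0447) − 1 = 0.7466%
Differential = -3.4732% − 0.7466% = -4.2198% → -422 basis points.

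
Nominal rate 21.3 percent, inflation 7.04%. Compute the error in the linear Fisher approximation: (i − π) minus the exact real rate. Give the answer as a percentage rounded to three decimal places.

Approximate: r ≈ 21.300% − 7.040% = 14.2600%
Exact: (1 + 0.2130)/(1 + 0.0704) − 1 = 13.3221%
Error = 14.2600% − 13.3221% = 0.9379% → 0.938%.

0.938%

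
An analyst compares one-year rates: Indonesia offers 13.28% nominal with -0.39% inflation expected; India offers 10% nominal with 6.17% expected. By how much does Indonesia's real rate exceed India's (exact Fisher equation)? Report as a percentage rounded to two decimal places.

10.12%

Indonesia: (1 + 0.1328)/(1 − 0.0039) − 1 = 13.7235%
India: (1 + 0.1000)/(1 + 0.0617) − 1 = 3.6074%
Differential = 13.7235% − 3.6074% = 10.1161% → 10.12%.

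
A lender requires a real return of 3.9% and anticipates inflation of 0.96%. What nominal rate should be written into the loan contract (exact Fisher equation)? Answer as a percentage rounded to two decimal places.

4.90%

(1 + i) = (1 + r)(1 + π) = 1.03900 × 1.00960 = 1.0489744
i = 1.0489744 − 1, so the required nominal rate is 4.90%.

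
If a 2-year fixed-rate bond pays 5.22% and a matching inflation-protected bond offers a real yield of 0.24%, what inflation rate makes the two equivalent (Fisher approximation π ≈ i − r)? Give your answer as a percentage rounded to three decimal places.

4.980%

π ≈ i − r = 5.22% − 0.24% → 4.980%.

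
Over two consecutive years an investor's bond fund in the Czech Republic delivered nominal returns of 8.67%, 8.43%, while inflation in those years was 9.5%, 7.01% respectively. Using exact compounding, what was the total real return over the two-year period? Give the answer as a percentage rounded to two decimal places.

0.56%

Nominal growth factor = 1.0867 × 1.0843 = 1.178309
Price-level growth factor = 1.0950 × 1.0701 = 1.171760
Real growth factor = 1.178309 / 1.171760 = 1.005589
Total real return = 1.005589 − 1 → 0.56%.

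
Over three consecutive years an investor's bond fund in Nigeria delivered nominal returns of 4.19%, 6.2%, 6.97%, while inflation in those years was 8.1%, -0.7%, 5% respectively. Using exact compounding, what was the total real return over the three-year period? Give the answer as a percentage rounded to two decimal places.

Nominal growth factor = 1.0419 × 1.0620 × 1.0697 = 1.183621
Price-level growth factor = 1.0810 × 0.9930 × 1.0500 = 1.127105
Real growth factor = 1.183621 / 1.127105 = 1.050143
Total real return = 1.050143 − 1 → 5.01%.

5.01%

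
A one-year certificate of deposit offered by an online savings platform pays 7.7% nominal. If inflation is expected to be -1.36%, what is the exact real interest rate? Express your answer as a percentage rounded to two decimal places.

By the Fisher equation, 1 + r = (1 + i)/(1 + π).
1 + r = 1.07700 / 0.98640 = 1.091849
r = 1.091849 − 1 = 9.1849%, i.e. 9.18%.

9.18%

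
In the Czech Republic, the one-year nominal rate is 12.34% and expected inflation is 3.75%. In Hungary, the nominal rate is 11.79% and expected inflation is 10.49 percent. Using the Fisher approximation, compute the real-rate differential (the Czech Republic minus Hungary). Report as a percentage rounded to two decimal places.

The Czech Republic: 12.34% − 3.75% = 8.590%
Hungary: 11.79% − 10.49% = 1.300%
Differential = 7.290% → 7.29%.

7.29%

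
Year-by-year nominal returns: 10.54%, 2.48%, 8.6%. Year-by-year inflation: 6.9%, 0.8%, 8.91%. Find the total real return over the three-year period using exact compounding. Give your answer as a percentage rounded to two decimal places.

4.83%

Compound the nominal returns: 1.1054 × 1.0248 × 1.0860 = 1.230236.
Compound inflation: 1.0690 × 1.0080 × 1.0891 = 1.173562.
Deflate: 1.230236 / 1.173562 = 1.048292.
Total real return = 1.048292 − 1 → 4.83%.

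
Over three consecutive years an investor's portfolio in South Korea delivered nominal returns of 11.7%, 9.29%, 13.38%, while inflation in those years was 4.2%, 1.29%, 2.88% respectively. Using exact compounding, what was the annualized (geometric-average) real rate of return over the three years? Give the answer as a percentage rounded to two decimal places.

8.43%

Nominal growth factor = 1.1170 × 1.0929 × 1.1338 = 1.38410823
Price-level growth factor = 1.0420 × 1.0129 × 1.0288 = 1.08583852
Real growth factor = 1.38410823 / 1.08583852 = 1.27469067
Annualized real rate = 1.27469067^(1/3) − 1 = 8.4264% → 8.43%.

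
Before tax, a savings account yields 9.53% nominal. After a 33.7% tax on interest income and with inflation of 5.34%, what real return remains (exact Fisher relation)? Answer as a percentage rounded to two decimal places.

0.93%

After-tax nominal return = 9.53% × (1 − 0.337) = 6.31839%.
1 + r = 1.0631839 / 1.05340 = 1.009288
After-tax real rate = 1.009288 − 1 → 0.93%.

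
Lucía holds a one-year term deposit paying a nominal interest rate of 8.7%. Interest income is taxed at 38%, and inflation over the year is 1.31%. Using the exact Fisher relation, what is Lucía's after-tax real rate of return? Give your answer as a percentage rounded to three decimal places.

After-tax nominal return = 8.7% × (1 − 0.38) = 5.3940%.
1 + r = 1.05394 / 1.01310 = 1.040312
After-tax real rate = 1.040312 − 1 → 4.031%.

4.031%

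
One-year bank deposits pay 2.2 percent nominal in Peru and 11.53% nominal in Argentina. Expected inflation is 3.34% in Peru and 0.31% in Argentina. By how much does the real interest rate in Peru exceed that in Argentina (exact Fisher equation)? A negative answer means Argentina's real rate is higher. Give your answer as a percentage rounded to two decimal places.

Peru: (1 + 0.0220)/(1 + 0.0334) − 1 = -1.1032%
Argentina: (1 + 0.1153)/(1 + 0.0031) − 1 = 11.1853%
Differential = -1.1032% − 11.1853% = -12.2885% → -12.29%.

-12.29%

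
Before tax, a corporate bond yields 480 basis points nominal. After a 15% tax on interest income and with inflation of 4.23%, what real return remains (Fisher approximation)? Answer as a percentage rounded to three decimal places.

After-tax nominal return = 4.8% × (1 − 0.15) = 4.0800%.
r ≈ 4.0800% − 4.23% → -0.150%.

-0.150%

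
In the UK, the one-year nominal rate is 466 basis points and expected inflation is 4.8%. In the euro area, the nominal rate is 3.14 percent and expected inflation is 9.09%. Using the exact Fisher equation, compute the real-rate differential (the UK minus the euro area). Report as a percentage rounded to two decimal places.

The UK: (1 + 0.0466)/(1 + 0.0480) − 1 = -0.1336%
The euro area: (1 + 0.0314)/(1 + 0.0909) − 1 = -5.4542%
Differential = -0.1336% − (-5.4542%) = 5.3206% → 5.32%.

5.32%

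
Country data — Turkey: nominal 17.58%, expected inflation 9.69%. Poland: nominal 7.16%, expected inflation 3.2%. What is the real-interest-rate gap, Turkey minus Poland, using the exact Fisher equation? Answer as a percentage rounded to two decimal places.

3.36%

Turkey: (1 + 0.1758)/(1 + 0.0969) − 1 = 7.1930%
Poland: (1 + 0.0716)/(1 + 0.0320) − 1 = 3.8372%
Differential = 7.1930% − 3.8372% = 3.3558% → 3.36%.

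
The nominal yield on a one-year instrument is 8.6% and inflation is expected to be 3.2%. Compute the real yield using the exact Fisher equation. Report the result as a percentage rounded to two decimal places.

5.23%

By the Fisher relation, 1 + r = (1 + i)/(1 + π).
1 + r = 1.08600 / 1.03200 = 1.052326
r = 1.052326 − 1 = 5.2326%, i.e. 5.23%.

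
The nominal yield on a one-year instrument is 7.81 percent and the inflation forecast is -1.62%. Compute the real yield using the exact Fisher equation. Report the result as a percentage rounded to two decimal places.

By the Fisher relation, 1 + r = (1 + i)/(1 + π).
1 + r = 1.07810 / 0.98380 = 1.095853
r = 1.095853 − 1 = 9.5853%, i.e. 9.59%.

9.59%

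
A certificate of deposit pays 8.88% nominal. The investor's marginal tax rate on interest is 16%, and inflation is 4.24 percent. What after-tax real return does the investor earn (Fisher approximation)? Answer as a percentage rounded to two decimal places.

3.22%

After-tax nominal return = 8.88% × (1 − 0.16) = 7.4592%.
r ≈ 7.4592% − 4.24% → 3.22%.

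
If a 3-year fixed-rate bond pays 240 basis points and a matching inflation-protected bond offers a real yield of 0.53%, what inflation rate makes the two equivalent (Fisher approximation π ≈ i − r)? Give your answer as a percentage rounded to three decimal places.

π ≈ i − r = 2.4% − 0.53% → 1.870%.

1.870%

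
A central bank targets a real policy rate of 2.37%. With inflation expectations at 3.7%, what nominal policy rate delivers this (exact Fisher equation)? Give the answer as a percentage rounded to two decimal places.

6.16%

(1 + i) = (1 + r)(1 + π) = 1.02370 × 1.03700 = 1.0615769
i = 1.0615769 − 1, so the required nominal rate is 6.16%.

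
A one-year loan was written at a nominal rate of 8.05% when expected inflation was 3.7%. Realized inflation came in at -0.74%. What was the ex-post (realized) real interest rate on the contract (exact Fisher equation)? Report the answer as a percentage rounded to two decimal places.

8.86%

Ex-post: (1 + 0.0805)/(1 − 0.0074) − 1 = 8.8555%
So the realized real rate is 8.86%.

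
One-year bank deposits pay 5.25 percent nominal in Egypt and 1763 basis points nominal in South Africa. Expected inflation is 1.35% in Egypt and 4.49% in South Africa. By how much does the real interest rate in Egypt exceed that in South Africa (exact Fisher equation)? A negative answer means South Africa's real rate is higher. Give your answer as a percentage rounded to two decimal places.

Egypt: (1 + 0.0525)/(1 + 0.0135) − 1 = 3.8481%
South Africa: (1 + 0.1763)/(1 + 0.0449) − 1 = 12.5754%
Differential = 3.8481% − 12.5754% = -8.7273% → -8.73%.

-8.73%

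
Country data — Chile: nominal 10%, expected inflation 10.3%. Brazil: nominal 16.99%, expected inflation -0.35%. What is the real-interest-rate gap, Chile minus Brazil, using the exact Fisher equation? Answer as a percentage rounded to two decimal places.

Chile: (1 + 0.1000)/(1 + 0.1030) − 1 = -0.2720%
Brazil: (1 + 0.1699)/(1 − 0.0035) − 1 = 17.4009%
Differential = -0.2720% − 17.4009% = -17.6729% → -17.67%.

-17.67%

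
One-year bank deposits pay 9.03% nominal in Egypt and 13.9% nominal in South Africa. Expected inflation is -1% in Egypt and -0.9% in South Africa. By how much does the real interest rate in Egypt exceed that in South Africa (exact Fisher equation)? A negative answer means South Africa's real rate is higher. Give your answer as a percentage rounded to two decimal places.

-4.80%

Egypt: (1 + 0.0903)/(1 − 0.0100) − 1 = 10.1313%
South Africa: (1 + 0.1390)/(1 − 0.0090) − 1 = 14.9344%
Differential = 10.1313% − 14.9344% = -4.8031% → -4.80%.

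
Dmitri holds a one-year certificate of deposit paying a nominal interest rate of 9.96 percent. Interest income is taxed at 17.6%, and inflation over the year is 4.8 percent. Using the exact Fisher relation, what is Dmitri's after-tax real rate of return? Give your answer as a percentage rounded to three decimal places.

3.251%

After-tax nominal return = 9.96% × (1 − 0.176) = 8.20704%.
1 + r = 1.0820704 / 1.04800 = 1.032510
After-tax real rate = 1.032510 − 1 → 3.251%.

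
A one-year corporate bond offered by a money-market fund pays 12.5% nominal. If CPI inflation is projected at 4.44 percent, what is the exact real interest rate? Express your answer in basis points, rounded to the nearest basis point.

772 basis points

1 + r = 1.12500 / 1.04440 = 1.077173
r = 1.077173 − 1 = 7.7173%, i.e. 772 basis points.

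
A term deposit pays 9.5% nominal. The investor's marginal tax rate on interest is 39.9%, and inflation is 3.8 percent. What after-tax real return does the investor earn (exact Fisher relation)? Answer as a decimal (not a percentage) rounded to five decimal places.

After-tax nominal return = 9.5% × (1 − 0.399) = 5.7095%.
1 + r = 1.057095 / 1.03800 = 1.018396
After-tax real rate = 1.018396 − 1 → 0.01840.

0.01840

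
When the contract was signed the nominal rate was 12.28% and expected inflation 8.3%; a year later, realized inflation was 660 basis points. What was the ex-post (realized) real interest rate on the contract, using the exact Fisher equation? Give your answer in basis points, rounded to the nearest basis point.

533 basis points

Ex-post: (1 + 0.1228)/(1 + 0.0660) − 1 = 5.3283%
So the realized real rate is 533 basis points.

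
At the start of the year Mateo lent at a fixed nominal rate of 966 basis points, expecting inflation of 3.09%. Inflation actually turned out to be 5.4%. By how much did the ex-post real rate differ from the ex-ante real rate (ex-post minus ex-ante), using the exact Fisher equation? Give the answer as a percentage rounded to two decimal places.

Ex-ante: (1 + 0.0966)/(1 + 0.0309) − 1 = 6.3731%
Ex-post: (1 + 0.0966)/(1 + 0.0540) − 1 = 4.0417%
Difference (ex-post − ex-ante) = -2.3313% → -2.33%.

-2.33%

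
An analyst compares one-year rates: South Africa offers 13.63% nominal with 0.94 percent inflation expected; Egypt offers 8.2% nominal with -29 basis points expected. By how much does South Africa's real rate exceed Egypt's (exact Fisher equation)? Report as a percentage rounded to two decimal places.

4.06%

South Africa: (1 + 0.1363)/(1 + 0.0094) − 1 = 12.5718%
Egypt: (1 + 0.0820)/(1 − 0.0029) − 1 = 8.5147%
Differential = 12.5718% − 8.5147% = 4.0571% → 4.06%.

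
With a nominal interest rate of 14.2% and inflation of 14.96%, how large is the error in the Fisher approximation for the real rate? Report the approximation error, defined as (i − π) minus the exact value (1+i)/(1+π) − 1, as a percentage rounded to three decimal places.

-0.099%

Approximate: r ≈ 14.200% − 14.960% = -0.7600%
Exact: (1 + 0.1420)/(1 + 0.1496) − 1 = -0.6611%
Error = -0.7600% − (-0.6611%) = -0.0989% → -0.099%.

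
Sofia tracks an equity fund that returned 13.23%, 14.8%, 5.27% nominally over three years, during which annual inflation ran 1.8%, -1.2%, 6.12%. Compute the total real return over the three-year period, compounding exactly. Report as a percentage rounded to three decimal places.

28.205%

Compound the nominal returns: 1.1323 × 1.1480 × 1.0527 = 1.368384.
Compound inflation: 1.0180 × 0.9880 × 1.0612 = 1.067338.
Deflate: 1.368384 / 1.067338 = 1.282053.
Total real return = 1.282053 − 1 → 28.205%.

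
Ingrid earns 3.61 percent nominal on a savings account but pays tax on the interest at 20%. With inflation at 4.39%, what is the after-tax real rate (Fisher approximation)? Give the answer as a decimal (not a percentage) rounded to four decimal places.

-0.0150

After-tax nominal return = 3.61% × (1 − 0.2) = 2.8880%.
r ≈ 2.8880% − 4.39% → -0.0150.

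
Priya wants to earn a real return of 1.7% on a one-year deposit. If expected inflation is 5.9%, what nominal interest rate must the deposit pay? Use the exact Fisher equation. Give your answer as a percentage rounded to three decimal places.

(1 + i) = (1 + r)(1 + π) = 1.01700 × 1.05900 = 1.077003
i = 1.077003 − 1, so the required nominal rate is 7.700%.

7.700%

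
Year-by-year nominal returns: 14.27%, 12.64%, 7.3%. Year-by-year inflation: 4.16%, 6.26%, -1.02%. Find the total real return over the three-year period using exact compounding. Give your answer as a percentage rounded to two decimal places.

26.07%

Compound the nominal returns: 1.1427 × 1.1264 × 1.0730 = 1.381098.
Compound inflation: 1.0416 × 1.0626 × 0.9898 = 1.095515.
Deflate: 1.381098 / 1.095515 = 1.260684.
Total real return = 1.260684 − 1 → 26.07%.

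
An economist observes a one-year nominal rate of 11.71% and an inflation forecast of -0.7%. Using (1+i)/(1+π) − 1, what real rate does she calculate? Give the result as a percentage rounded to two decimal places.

1 + r = 1.11710 / 0.99300 = 1.124975
r = 1.124975 − 1 = 12.4975%, i.e. 12.50%.

12.50%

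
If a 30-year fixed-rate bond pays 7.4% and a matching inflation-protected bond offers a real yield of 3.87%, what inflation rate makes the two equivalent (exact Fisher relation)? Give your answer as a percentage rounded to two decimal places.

(1 + π) = (1 + i)/(1 + r) = 1.07400 / 1.03870 = 1.033985
Break-even inflation = 1.033985 − 1 → 3.40%.

3.40%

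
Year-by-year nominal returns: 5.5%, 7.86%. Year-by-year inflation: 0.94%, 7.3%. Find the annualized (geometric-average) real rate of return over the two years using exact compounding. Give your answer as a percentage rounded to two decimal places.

2.50%

Compound the nominal returns: 1.0550 × 1.0786 = 1.13792300.
Compound inflation: 1.0094 × 1.0730 = 1.08308620.
Deflate: 1.13792300 / 1.08308620 = 1.05063013.
Annualized real rate = 1.05063013^(1/2) − 1 = 2.5003% → 2.50%.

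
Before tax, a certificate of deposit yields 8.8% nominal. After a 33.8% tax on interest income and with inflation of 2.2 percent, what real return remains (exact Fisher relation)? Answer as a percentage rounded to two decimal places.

3.55%

After-tax nominal return = 8.8% × (1 − 0.338) = 5.8256%.
1 + r = 1.058256 / 1.02200 = 1.035476
After-tax real rate = 1.035476 − 1 → 3.55%.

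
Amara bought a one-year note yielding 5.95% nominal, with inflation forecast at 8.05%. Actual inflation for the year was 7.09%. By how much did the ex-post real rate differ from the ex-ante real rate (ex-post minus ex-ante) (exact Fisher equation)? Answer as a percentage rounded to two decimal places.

Ex-ante: (1 + 0.0595)/(1 + 0.0805) − 1 = -1.9435%
Ex-post: (1 + 0.0595)/(1 + 0.0709) − 1 = -1.0645%
Difference (ex-post − ex-ante) = 0.8790% → 0.88%.

0.88%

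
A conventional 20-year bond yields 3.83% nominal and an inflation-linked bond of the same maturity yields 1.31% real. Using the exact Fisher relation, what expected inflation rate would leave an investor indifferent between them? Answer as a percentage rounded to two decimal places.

(1 + π) = (1 + i)/(1 + r) = 1.03830 / 1.01310 = 1.024874
Break-even inflation = 1.024874 − 1 → 2.49%.

2.49%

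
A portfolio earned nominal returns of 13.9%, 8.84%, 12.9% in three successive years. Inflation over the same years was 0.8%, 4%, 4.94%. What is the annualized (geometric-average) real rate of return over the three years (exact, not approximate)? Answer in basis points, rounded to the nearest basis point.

Compound the nominal returns: 1.1390 × 1.0884 × 1.1290 = 1.39960730.
Compound inflation: 1.0080 × 1.0400 × 1.0494 = 1.10010701.
Deflate: 1.39960730 / 1.10010701 = 1.27224651.
Annualized real rate = 1.27224651^(1/3) − 1 = 8.3570% → 836 basis points.

836 basis points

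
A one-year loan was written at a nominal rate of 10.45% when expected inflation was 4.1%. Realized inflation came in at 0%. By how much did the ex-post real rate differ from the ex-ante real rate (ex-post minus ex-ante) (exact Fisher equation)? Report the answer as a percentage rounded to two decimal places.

4.35%

Ex-ante: (1 + 0.1045)/(1 + 0.0410) − 1 = 6.0999%
Ex-post: (1 + 0.1045)/(1 + 0.0000) − 1 = 10.4500%
Difference (ex-post − ex-ante) = 4.3501% → 4.35%.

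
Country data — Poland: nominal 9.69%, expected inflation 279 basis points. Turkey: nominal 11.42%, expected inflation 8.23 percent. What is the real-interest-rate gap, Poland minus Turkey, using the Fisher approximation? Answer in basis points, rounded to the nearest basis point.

371 basis points

Poland: 9.69% − 2.79% = 6.900%
Turkey: 11.42% − 8.23% = 3.190%
Differential = 3.710% → 371 basis points.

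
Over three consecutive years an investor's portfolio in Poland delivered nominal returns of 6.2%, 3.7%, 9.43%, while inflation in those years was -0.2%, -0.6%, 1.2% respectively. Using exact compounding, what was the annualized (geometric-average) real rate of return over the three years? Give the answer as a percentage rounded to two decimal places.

6.28%

Compound the nominal returns: 1.0620 × 1.0370 × 1.0943 = 1.20514602.
Compound inflation: 0.9980 × 0.9940 × 1.0120 = 1.00391614.
Deflate: 1.20514602 / 1.00391614 = 1.20044491.
Annualized real rate = 1.20044491^(1/3) − 1 = 6.2790% → 6.28%.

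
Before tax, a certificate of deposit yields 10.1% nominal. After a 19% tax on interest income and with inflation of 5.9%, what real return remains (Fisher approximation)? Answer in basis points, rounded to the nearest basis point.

After-tax nominal return = 10.1% × (1 − 0.19) = 8.1810%.
r ≈ 8.1810% − 5.9% → 228 basis points.

228 basis points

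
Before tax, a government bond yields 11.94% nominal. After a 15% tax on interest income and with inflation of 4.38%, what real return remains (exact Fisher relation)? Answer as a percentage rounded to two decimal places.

After-tax nominal return = 11.94% × (1 − 0.15) = 10.1490%.
1 + r = 1.10149 / 1.04380 = 1.055269
After-tax real rate = 1.055269 − 1 → 5.53%.

5.53%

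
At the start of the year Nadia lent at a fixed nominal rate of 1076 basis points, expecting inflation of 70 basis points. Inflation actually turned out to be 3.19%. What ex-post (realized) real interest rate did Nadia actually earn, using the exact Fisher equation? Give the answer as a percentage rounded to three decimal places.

7.336%

Ex-post: (1 + 0.1076)/(1 + 0.0319) − 1 = 7.3360%
So the realized real rate is 7.336%.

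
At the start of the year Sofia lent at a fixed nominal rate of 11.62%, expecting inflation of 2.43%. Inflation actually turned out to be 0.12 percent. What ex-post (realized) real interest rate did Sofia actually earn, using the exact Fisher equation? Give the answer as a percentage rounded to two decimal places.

11.49%

Ex-post: (1 + 0.1162)/(1 + 0.0012) − 1 = 11.4862%
So the realized real rate is 11.49%.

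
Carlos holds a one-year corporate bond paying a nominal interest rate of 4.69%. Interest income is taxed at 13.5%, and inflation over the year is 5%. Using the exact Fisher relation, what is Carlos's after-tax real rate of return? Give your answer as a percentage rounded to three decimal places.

After-tax nominal return = 4.69% × (1 − 0.135) = 4.05685%.
1 + r = 1.0405685 / 1.05000 = 0.991018
After-tax real rate = 0.991018 − 1 → -0.898%.

-0.898%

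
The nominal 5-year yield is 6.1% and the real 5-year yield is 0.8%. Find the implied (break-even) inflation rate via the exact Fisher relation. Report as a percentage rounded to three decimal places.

(1 + π) = (1 + i)/(1 + r) = 1.06100 / 1.00800 = 1.052579
Break-even inflation = 1.052579 − 1 → 5.258%.

5.258%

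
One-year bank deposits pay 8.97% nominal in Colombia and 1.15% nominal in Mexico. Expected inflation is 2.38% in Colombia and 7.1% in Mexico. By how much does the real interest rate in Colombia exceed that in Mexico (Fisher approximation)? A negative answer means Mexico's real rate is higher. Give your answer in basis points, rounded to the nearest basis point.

1254 basis points

Colombia: 8.97% − 2.38% = 6.590%
Mexico: 1.15% − 7.1% = -5.950%
Differential = 12.540% → 1254 basis points.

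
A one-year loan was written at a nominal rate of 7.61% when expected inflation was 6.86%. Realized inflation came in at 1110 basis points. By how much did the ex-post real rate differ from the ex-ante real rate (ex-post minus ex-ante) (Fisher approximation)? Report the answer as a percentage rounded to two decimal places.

-4.24%

Ex-ante: 7.61% − 6.86% = 0.750%
Ex-post: 7.61% − 11.1% = -3.490%
Difference (ex-post − ex-ante) = -4.2400% → -4.24%.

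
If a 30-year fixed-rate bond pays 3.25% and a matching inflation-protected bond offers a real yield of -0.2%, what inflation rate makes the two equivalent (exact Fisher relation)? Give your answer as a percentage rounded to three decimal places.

(1 + π) = (1 + i)/(1 + r) = 1.03250 / 0.99800 = 1.034569
Break-even inflation = 1.034569 − 1 → 3.457%.

3.457%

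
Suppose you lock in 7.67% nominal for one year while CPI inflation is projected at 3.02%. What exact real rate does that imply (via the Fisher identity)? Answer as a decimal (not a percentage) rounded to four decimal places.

0.0451

1 + r = 1.07670 / 1.03020 = 1.045137
r = 1.045137 − 1 = 4.5137%, i.e. 0.0451.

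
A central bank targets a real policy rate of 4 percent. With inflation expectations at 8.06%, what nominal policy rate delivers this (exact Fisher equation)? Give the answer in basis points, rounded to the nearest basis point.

1238 basis points

(1 + i) = (1 + r)(1 + π) = 1.04000 × 1.08060 = 1.123824
i = 1.123824 − 1, so the required nominal rate is 1238 basis points.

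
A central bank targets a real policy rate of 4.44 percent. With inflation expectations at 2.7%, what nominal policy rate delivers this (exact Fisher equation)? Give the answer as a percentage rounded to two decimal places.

7.26%

(1 + i) = (1 + r)(1 + π) = 1.04440 × 1.02700 = 1.0725988
i = 1.0725988 − 1, so the required nominal rate is 7.26%.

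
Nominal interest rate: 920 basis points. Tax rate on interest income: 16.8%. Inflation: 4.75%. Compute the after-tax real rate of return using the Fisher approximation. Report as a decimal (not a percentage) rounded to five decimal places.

After-tax nominal return = 9.2% × (1 − 0.168) = 7.6544%.
r ≈ 7.6544% − 4.75% → 0.02904.

0.02904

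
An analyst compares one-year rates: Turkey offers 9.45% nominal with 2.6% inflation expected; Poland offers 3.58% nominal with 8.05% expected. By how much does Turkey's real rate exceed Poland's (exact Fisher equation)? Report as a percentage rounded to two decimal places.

Turkey: (1 + 0.0945)/(1 + 0.0260) − 1 = 6.6764%
Poland: (1 + 0.0358)/(1 + 0.0805) − 1 = -4.1370%
Differential = 6.6764% − (-4.1370%) = 10.8134% → 10.81%.

10.81%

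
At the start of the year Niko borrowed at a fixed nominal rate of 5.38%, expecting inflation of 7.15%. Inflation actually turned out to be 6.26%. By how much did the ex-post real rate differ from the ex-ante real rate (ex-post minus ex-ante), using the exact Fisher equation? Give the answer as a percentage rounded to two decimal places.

0.82%

Ex-ante: (1 + 0.0538)/(1 + 0.0715) − 1 = -1.6519%
Ex-post: (1 + 0.0538)/(1 + 0.0626) − 1 = -0.8282%
Difference (ex-post − ex-ante) = 0.8237% → 0.82%.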